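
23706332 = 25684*923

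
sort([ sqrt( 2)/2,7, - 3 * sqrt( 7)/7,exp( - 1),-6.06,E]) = [  -  6.06, - 3*sqrt(7)/7,exp( - 1), sqrt(2)/2,E,7 ] 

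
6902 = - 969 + 7871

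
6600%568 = 352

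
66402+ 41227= 107629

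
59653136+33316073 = 92969209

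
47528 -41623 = 5905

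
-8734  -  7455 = -16189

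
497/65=7+42/65 = 7.65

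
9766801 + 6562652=16329453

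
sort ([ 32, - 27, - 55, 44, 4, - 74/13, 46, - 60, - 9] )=[ - 60, - 55,  -  27,- 9, - 74/13, 4, 32,  44,46 ] 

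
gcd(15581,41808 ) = 1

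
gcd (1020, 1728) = 12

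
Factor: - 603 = - 3^2*67^1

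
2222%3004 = 2222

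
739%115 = 49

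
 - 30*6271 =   -  188130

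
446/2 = 223 = 223.00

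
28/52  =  7/13= 0.54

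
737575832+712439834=1450015666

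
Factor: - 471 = - 3^1*157^1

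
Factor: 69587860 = 2^2 * 5^1*3479393^1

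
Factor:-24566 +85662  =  61096  =  2^3*  7^1*1091^1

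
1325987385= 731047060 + 594940325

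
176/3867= 176/3867  =  0.05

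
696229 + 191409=887638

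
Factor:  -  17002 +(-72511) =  - 89513^1=- 89513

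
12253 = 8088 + 4165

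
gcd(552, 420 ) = 12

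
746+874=1620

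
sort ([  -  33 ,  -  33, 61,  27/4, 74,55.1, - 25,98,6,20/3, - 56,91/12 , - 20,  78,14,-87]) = [  -  87, - 56,-33 ,-33,  -  25, - 20,6,20/3,27/4,91/12, 14 , 55.1, 61,74,78, 98 ]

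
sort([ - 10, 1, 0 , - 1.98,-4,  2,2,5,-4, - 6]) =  [ - 10, - 6 , - 4,-4,  -  1.98, 0, 1,2 , 2,5]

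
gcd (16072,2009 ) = 2009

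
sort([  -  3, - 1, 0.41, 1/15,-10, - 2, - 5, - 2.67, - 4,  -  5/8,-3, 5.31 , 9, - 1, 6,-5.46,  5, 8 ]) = [ - 10, -5.46,  -  5,  -  4,  -  3, - 3,-2.67 ,-2, - 1, - 1, - 5/8, 1/15,  0.41, 5,5.31 , 6,8,9 ]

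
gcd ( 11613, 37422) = 21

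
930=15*62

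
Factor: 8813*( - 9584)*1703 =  - 2^4*7^1*13^1 *131^1  *  599^1*1259^1  =  - 143841837776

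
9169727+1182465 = 10352192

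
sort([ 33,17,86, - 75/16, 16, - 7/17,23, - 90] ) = [-90, - 75/16, - 7/17, 16, 17, 23,33,86 ] 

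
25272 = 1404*18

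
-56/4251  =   - 1 + 4195/4251 = - 0.01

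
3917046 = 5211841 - 1294795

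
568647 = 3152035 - 2583388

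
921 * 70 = 64470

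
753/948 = 251/316 = 0.79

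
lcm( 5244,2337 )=215004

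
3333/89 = 37 + 40/89 =37.45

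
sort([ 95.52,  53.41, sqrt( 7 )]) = [sqrt( 7 ), 53.41, 95.52]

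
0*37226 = 0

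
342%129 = 84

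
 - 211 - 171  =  -382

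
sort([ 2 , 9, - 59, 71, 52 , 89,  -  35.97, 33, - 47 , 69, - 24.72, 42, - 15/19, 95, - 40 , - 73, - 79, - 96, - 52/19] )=[ - 96, - 79, - 73, - 59,-47, -40,-35.97, - 24.72,- 52/19 ,  -  15/19, 2, 9,33, 42, 52,  69,71,89,  95] 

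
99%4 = 3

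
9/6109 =9/6109  =  0.00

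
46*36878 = 1696388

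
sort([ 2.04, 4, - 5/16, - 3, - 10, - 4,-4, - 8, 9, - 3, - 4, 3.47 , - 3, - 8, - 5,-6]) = [ - 10, - 8, -8,-6, - 5 , - 4, - 4 , - 4, - 3, - 3, - 3 ,  -  5/16, 2.04, 3.47,4, 9]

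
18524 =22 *842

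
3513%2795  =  718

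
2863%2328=535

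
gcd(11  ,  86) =1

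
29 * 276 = 8004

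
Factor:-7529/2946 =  - 2^( - 1)*3^( - 1)*491^( - 1)*7529^1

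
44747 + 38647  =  83394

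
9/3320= 9/3320 = 0.00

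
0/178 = 0 = 0.00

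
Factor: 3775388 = 2^2 * 107^1*8821^1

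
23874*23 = 549102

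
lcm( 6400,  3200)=6400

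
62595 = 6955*9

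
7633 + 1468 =9101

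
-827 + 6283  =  5456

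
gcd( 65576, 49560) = 56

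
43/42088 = 43/42088 = 0.00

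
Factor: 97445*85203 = 8302606335 = 3^2*5^1*9467^1*19489^1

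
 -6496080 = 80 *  (-81201 )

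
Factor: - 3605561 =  - 3605561^1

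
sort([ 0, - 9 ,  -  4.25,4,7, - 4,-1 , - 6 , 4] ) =[ - 9, -6,-4.25 , -4, -1,0, 4,  4,7]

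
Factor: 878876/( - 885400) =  - 943/950 = -2^(-1)*5^(-2 ) * 19^ (-1) * 23^1*41^1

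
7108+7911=15019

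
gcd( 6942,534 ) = 534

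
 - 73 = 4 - 77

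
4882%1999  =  884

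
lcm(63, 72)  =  504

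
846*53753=45475038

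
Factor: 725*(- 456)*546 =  - 180507600 = -2^4*3^2*5^2*7^1* 13^1*19^1*29^1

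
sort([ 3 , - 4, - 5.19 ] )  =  [ - 5.19, - 4,3 ]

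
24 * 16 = 384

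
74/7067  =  2/191 = 0.01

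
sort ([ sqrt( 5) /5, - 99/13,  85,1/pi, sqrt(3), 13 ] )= [ - 99/13, 1/pi,  sqrt ( 5 ) /5,sqrt(3), 13,85]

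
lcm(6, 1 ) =6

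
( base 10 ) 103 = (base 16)67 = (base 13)7C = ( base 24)47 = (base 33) 34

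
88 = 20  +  68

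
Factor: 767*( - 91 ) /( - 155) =5^(  -  1)*7^1 *13^2 * 31^ (-1 ) * 59^1 = 69797/155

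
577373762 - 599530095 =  - 22156333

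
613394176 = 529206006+84188170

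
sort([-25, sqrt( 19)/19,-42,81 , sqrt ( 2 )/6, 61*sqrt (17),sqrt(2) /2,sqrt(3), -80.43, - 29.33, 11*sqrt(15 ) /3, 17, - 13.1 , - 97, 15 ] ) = [-97,-80.43,-42, - 29.33, - 25,- 13.1,sqrt( 19)/19 , sqrt(2)/6 , sqrt( 2)/2,  sqrt (3 ),11*sqrt(15)/3 , 15 , 17,81, 61*sqrt(17) ] 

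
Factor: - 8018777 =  - 13^1  *616829^1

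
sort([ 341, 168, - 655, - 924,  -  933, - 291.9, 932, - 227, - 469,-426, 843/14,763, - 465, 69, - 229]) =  [ - 933, - 924,  -  655, - 469, - 465, - 426,-291.9, - 229, - 227, 843/14, 69,168, 341, 763,932 ]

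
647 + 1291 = 1938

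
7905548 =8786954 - 881406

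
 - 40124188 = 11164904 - 51289092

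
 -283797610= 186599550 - 470397160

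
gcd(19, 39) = 1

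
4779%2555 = 2224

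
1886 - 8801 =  - 6915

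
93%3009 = 93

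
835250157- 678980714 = 156269443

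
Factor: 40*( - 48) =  - 1920=- 2^7*3^1 * 5^1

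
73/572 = 73/572 = 0.13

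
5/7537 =5/7537 = 0.00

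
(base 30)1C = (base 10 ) 42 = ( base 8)52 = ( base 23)1j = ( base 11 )39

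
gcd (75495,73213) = 7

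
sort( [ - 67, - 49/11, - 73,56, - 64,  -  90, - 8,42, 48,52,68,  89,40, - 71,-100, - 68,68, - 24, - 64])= [ - 100, - 90,-73,-71,-68,-67 ,-64, - 64, - 24, - 8, - 49/11 , 40,42 , 48,52, 56, 68,68,89] 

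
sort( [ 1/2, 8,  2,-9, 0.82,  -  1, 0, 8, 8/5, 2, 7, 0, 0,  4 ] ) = [ - 9, - 1,0, 0,  0,1/2,0.82, 8/5, 2, 2, 4, 7, 8, 8]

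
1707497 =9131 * 187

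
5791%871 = 565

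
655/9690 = 131/1938 = 0.07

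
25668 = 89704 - 64036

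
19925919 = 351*56769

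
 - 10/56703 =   -  10/56703 = - 0.00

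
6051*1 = 6051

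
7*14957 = 104699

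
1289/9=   1289/9 = 143.22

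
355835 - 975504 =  - 619669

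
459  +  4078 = 4537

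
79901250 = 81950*975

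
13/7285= 13/7285=0.00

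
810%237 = 99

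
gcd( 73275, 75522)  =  3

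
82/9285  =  82/9285=0.01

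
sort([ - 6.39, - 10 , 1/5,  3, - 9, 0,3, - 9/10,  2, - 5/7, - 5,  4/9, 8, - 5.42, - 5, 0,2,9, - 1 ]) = [ - 10,-9,- 6.39, -5.42,-5, - 5, - 1,- 9/10, - 5/7,  0, 0,1/5,4/9, 2,  2,  3,  3, 8, 9] 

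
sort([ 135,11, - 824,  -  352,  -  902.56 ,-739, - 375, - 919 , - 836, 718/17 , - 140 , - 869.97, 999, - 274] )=[ - 919, - 902.56 , - 869.97, - 836,  -  824,-739, - 375, - 352, - 274,-140, 11,718/17,  135,999 ] 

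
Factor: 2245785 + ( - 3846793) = -2^4*47^1*2129^1 =-1601008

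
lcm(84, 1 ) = 84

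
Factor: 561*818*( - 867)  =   - 2^1*3^2*11^1*17^3*409^1 = - 397864566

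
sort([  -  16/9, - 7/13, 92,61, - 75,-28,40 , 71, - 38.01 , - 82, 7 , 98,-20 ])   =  [ - 82,-75, - 38.01, - 28,-20,-16/9, - 7/13, 7, 40,61,  71,  92, 98]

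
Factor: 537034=2^1*268517^1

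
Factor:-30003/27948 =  - 2^( - 2 )*17^(-1)*73^1=- 73/68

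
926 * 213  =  197238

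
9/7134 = 3/2378 = 0.00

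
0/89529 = 0 = 0.00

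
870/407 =2 + 56/407  =  2.14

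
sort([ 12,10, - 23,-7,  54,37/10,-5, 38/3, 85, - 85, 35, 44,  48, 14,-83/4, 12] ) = [ - 85, - 23, - 83/4 , - 7,  -  5,  37/10, 10,12, 12, 38/3, 14, 35 , 44,48, 54,  85 ]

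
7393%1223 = 55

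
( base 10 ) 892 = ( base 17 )318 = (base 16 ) 37C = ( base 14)47A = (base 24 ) 1d4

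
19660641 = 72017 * 273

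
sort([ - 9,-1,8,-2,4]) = [-9, - 2,- 1 , 4, 8 ] 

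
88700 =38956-  -  49744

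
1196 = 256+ 940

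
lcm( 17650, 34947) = 1747350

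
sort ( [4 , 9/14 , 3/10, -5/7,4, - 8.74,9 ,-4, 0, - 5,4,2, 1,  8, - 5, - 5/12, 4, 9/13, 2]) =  [ - 8.74, - 5 , - 5, - 4 ,  -  5/7, - 5/12,0, 3/10, 9/14,9/13, 1, 2, 2,4,4, 4, 4,8, 9]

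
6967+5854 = 12821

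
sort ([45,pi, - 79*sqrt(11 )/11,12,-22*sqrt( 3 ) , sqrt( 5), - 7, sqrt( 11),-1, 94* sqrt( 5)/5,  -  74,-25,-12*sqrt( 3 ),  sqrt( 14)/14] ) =[-74, - 22*sqrt( 3 ) ,-25 , - 79*sqrt(11 ) /11,-12*sqrt( 3 ), - 7,-1,sqrt( 14)/14,sqrt ( 5), pi,sqrt(11 ),12,94*sqrt ( 5 )/5,45] 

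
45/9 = 5 = 5.00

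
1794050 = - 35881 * ( - 50)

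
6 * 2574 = 15444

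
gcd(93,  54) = 3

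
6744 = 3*2248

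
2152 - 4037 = - 1885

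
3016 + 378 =3394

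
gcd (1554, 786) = 6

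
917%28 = 21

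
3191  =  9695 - 6504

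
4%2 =0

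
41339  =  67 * 617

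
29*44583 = 1292907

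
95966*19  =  1823354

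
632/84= 158/21 = 7.52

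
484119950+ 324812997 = 808932947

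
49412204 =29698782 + 19713422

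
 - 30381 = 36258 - 66639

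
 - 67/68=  - 1 + 1/68 = - 0.99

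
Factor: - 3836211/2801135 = -3^1 *5^ ( - 1) *397^1*3221^1*560227^(  -  1)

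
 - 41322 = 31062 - 72384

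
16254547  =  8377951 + 7876596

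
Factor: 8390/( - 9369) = -2^1*3^( -3)*5^1*347^ ( - 1)*839^1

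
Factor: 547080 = 2^3 * 3^1* 5^1*47^1 * 97^1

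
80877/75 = 1078 + 9/25=1078.36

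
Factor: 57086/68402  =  1241/1487=17^1*73^1*1487^(-1 ) 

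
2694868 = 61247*44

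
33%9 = 6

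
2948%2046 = 902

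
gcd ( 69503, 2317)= 7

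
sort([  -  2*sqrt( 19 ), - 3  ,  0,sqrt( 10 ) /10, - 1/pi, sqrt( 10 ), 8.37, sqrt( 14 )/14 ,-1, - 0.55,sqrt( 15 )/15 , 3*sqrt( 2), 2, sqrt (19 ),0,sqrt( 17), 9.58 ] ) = [ - 2 * sqrt( 19) , - 3 , - 1, -0.55, - 1/pi, 0, 0 , sqrt( 15)/15 , sqrt( 14) /14,sqrt( 10 )/10,2, sqrt( 10),sqrt( 17), 3*sqrt( 2),sqrt(19), 8.37, 9.58]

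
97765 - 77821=19944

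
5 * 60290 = 301450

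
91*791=71981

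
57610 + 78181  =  135791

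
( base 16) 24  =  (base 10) 36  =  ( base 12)30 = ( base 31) 15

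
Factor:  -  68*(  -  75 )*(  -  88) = -448800 = -2^5 * 3^1*5^2*11^1*17^1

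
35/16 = 35/16 = 2.19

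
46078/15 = 3071+13/15 = 3071.87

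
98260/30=3275 + 1/3 = 3275.33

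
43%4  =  3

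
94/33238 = 47/16619 = 0.00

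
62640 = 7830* 8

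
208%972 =208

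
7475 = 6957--518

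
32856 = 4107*8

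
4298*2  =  8596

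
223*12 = 2676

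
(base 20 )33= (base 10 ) 63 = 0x3F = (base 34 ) 1t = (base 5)223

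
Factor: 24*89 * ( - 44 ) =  - 2^5 * 3^1 * 11^1 * 89^1 = -93984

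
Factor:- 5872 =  - 2^4*367^1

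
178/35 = 5+3/35  =  5.09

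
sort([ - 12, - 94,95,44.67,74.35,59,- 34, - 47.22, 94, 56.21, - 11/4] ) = [  -  94 , - 47.22, - 34, - 12 ,-11/4,44.67,56.21,59,74.35,94,95]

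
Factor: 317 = 317^1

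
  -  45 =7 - 52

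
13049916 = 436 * 29931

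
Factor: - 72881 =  - 31^1* 2351^1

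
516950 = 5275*98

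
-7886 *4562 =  - 35975932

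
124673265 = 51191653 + 73481612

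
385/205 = 77/41 =1.88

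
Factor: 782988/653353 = 2^2*3^1 * 19^( - 1 )  *71^1*137^(-1 )* 251^(-1)*919^1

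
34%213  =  34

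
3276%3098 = 178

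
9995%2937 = 1184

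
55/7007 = 5/637=0.01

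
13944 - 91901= - 77957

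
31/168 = 31/168=0.18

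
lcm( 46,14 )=322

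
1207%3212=1207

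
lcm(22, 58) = 638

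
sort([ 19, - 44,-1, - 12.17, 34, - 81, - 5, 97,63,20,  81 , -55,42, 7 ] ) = [ - 81, - 55,  -  44, - 12.17,  -  5,-1,7, 19,  20,34, 42, 63, 81, 97]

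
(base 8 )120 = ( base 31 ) 2I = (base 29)2m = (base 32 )2g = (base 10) 80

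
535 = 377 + 158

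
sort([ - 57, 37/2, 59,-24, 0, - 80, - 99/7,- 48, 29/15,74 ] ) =[ - 80,-57,-48,-24 , - 99/7, 0, 29/15,37/2, 59,  74]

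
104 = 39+65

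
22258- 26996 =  -4738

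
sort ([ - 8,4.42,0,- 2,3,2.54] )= [ - 8 , -2,0,2.54, 3,4.42 ] 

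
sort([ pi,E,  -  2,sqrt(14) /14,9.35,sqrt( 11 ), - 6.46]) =[ - 6.46,- 2, sqrt( 14 ) /14, E, pi,sqrt(11 ),9.35]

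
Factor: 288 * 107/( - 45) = - 2^5*5^( - 1 )*107^1   =  - 3424/5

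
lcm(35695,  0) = 0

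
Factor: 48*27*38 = 49248 = 2^5 * 3^4*19^1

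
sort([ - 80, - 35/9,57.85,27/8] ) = [-80,-35/9,27/8,57.85]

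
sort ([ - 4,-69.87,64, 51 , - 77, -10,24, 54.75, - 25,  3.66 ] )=[-77, - 69.87, -25,  -  10, - 4,  3.66,24, 51, 54.75, 64 ] 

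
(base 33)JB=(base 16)27E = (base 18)1h8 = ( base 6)2542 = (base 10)638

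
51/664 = 51/664 = 0.08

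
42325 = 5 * 8465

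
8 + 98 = 106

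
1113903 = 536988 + 576915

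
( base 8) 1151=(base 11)511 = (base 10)617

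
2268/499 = 2268/499 =4.55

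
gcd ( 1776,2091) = 3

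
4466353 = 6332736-1866383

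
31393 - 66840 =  - 35447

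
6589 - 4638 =1951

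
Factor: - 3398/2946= -1699/1473= -3^( - 1 )*491^ (-1) * 1699^1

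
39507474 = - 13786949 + 53294423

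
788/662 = 1  +  63/331 = 1.19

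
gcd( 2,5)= 1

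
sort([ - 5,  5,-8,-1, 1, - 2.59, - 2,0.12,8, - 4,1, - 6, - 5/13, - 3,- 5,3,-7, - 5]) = [ - 8, - 7 ,  -  6, - 5, - 5, - 5, - 4, - 3, - 2.59, - 2, - 1, - 5/13,0.12,1,1,3,5, 8 ] 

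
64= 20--44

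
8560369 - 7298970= 1261399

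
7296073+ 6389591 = 13685664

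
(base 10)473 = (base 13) 2a5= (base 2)111011001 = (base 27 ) HE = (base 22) lb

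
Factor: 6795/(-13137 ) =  - 15/29 = - 3^1*5^1*29^ (-1)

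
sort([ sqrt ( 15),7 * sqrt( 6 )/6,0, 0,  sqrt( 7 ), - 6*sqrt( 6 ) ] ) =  [ - 6*sqrt( 6), 0,0,sqrt( 7),  7*sqrt (6) /6,sqrt (15)]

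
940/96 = 9 + 19/24= 9.79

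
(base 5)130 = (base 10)40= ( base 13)31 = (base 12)34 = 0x28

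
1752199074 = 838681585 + 913517489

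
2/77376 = 1/38688  =  0.00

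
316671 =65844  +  250827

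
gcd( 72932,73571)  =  1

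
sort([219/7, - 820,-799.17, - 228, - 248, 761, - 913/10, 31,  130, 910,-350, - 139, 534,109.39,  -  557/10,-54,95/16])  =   [ - 820, - 799.17,- 350, - 248, - 228, - 139, - 913/10,-557/10,-54, 95/16,31, 219/7, 109.39, 130, 534,761, 910]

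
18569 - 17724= 845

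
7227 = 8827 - 1600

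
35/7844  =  35/7844  =  0.00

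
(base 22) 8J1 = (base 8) 10303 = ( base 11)3251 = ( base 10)4291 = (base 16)10C3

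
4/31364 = 1/7841 =0.00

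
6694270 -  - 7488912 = 14183182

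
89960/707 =89960/707 =127.24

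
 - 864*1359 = - 1174176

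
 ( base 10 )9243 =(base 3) 110200100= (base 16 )241b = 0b10010000011011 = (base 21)KK3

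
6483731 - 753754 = 5729977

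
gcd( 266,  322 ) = 14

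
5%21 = 5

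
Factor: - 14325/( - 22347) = 3^( - 1)*5^2*13^( - 1) = 25/39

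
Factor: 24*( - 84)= - 2016=- 2^5*3^2 * 7^1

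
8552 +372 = 8924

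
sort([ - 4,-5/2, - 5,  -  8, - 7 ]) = [ - 8, - 7,  -  5, - 4, - 5/2 ]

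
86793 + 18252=105045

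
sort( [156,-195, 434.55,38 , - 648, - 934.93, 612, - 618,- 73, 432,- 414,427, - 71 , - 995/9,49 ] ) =[ -934.93, - 648, - 618, - 414, - 195, - 995/9 , - 73, - 71, 38, 49 , 156,427, 432, 434.55, 612]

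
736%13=8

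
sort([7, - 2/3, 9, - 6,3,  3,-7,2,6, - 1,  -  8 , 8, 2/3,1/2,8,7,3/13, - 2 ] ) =[ - 8, - 7,  -  6,- 2,-1, - 2/3,3/13,1/2, 2/3, 2, 3,  3, 6,7,7,8,8,  9 ]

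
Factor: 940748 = 2^2*251^1*937^1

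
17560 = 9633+7927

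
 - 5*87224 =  - 436120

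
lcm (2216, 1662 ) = 6648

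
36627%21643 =14984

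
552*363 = 200376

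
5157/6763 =5157/6763 = 0.76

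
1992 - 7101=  - 5109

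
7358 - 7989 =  - 631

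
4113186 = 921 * 4466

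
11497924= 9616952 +1880972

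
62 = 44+18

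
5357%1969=1419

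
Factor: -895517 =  - 7^1*127931^1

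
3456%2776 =680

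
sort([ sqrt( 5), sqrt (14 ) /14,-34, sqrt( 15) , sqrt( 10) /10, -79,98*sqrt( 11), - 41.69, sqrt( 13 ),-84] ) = [-84, - 79, - 41.69,-34,sqrt(14)/14,sqrt( 10)/10,  sqrt( 5) , sqrt(13 ), sqrt(15),  98 *sqrt( 11 ) ]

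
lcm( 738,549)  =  45018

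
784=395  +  389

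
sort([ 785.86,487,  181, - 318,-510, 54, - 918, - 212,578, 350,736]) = [ - 918, - 510, - 318, - 212,  54,181,350,487,578, 736,785.86]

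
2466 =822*3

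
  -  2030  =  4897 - 6927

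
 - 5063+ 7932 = 2869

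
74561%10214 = 3063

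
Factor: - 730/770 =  - 7^( - 1 )*11^( - 1)*73^1 = - 73/77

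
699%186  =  141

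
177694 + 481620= 659314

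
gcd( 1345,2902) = 1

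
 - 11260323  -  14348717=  - 25609040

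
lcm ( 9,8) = 72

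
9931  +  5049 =14980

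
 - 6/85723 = -6/85723 = - 0.00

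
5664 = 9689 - 4025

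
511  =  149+362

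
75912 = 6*12652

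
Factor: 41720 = 2^3*5^1*7^1 * 149^1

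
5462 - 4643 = 819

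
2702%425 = 152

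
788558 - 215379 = 573179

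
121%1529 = 121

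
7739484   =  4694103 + 3045381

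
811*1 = 811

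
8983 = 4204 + 4779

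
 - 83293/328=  - 83293/328  =  - 253.94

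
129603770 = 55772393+73831377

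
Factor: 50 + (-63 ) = -13^1  =  -13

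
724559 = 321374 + 403185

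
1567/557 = 1567/557 = 2.81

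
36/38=18/19 = 0.95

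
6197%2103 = 1991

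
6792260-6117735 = 674525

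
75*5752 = 431400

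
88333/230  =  384+13/230 = 384.06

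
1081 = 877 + 204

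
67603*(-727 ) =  - 49147381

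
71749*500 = 35874500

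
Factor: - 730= -2^1*5^1*73^1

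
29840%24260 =5580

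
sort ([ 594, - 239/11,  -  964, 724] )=[- 964,-239/11, 594, 724]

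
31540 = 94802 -63262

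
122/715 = 122/715 = 0.17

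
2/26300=1/13150 = 0.00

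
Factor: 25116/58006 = 42/97= 2^1*3^1*7^1 *97^(-1 )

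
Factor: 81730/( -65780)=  - 2^( - 1)*13^( - 1 ) * 23^( - 1 )*743^1=- 743/598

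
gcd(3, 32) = 1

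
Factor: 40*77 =3080= 2^3*5^1*7^1*11^1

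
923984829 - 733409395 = 190575434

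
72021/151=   476 + 145/151=476.96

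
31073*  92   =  2858716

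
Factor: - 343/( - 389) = 7^3* 389^( - 1) 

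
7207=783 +6424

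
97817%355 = 192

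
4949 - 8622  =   -3673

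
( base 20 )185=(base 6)2341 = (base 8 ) 1065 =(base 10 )565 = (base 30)IP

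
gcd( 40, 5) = 5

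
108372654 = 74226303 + 34146351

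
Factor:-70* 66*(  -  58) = 267960 = 2^3*3^1*5^1*7^1*11^1*29^1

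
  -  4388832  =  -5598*784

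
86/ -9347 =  - 1 + 9261/9347 = -0.01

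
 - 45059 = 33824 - 78883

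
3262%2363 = 899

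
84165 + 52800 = 136965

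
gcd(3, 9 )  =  3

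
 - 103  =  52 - 155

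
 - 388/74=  - 194/37 = - 5.24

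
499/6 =83 + 1/6 = 83.17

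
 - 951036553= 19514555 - 970551108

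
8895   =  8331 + 564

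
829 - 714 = 115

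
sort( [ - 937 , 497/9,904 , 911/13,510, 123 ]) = [ - 937, 497/9,911/13,123 , 510 , 904] 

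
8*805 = 6440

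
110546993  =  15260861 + 95286132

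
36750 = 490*75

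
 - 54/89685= - 1+9959/9965 =- 0.00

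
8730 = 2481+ 6249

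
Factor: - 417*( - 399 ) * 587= 97666821=3^2*7^1* 19^1*139^1 * 587^1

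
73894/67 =1102+60/67=1102.90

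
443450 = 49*9050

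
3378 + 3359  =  6737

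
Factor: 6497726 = 2^1*113^1* 28751^1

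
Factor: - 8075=  -  5^2 * 17^1*19^1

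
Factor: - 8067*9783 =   -  78919461 = - 3^3*1087^1*2689^1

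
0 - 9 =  - 9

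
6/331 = 6/331 = 0.02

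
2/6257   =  2/6257 = 0.00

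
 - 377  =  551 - 928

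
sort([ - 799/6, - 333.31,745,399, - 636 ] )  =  [ - 636, - 333.31, - 799/6,399,745]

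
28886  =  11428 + 17458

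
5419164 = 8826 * 614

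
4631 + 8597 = 13228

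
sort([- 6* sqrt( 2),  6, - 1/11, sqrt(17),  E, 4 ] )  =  [ - 6*sqrt( 2), - 1/11, E, 4, sqrt( 17), 6]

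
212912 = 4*53228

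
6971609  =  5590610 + 1380999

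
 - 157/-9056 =157/9056 = 0.02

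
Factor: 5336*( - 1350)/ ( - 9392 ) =450225/587   =  3^3 * 5^2*23^1*29^1 * 587^(-1 )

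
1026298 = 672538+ 353760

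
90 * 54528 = 4907520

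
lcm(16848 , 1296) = 16848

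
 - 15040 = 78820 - 93860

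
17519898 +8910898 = 26430796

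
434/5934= 217/2967 = 0.07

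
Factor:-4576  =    -  2^5* 11^1  *13^1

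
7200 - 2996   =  4204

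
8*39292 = 314336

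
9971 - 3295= 6676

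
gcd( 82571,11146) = 1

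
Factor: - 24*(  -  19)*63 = 28728 = 2^3*3^3*7^1*19^1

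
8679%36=3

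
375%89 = 19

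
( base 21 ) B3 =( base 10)234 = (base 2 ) 11101010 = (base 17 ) dd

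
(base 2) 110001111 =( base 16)18f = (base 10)399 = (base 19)120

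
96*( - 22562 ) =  - 2165952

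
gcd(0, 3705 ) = 3705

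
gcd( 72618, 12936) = 294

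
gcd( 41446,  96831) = 53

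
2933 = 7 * 419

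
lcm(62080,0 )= 0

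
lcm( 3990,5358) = 187530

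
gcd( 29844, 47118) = 6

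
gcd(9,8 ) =1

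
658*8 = 5264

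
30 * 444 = 13320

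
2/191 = 2/191 = 0.01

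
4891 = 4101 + 790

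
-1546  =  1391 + -2937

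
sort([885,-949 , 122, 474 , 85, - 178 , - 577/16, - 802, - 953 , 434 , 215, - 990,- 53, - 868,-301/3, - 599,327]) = [ - 990, - 953, - 949, - 868 , - 802, - 599, - 178, - 301/3,-53, - 577/16,85,122,215, 327,434, 474,885] 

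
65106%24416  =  16274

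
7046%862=150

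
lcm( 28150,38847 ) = 1942350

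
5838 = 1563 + 4275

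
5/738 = 5/738 = 0.01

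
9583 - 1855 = 7728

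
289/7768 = 289/7768 = 0.04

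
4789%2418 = 2371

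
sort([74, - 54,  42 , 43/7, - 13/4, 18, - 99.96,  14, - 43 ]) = [ - 99.96 , - 54, -43 , - 13/4, 43/7 , 14 , 18, 42,74 ]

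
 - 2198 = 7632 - 9830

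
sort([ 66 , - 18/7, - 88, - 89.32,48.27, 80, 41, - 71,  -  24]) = [ - 89.32  , - 88,- 71, - 24 , - 18/7 , 41,48.27 , 66, 80 ] 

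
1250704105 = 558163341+692540764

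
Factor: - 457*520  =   - 2^3*5^1*13^1  *  457^1 = - 237640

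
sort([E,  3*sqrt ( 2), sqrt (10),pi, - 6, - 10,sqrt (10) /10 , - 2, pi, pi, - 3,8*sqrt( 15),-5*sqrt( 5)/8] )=[-10,-6, - 3, - 2,  -  5*sqrt( 5) /8,sqrt(10 ) /10, E , pi, pi,pi, sqrt(10), 3* sqrt( 2),8*sqrt( 15)] 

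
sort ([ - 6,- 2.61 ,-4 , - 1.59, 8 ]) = [ - 6, - 4, - 2.61, - 1.59,  8]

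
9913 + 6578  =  16491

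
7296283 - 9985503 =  - 2689220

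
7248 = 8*906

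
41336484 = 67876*609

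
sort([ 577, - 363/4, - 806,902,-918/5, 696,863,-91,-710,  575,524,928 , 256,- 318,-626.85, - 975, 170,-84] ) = [-975, - 806,-710, - 626.85, - 318,-918/5, -91,-363/4,-84,170,256,  524,575, 577,696,863,902, 928]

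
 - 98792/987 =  - 98792/987 = - 100.09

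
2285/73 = 31+22/73 =31.30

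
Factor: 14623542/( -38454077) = -2^1*3^2*127^1* 2297^(  -  1 )*6397^1*16741^( - 1 )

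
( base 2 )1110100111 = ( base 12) 65B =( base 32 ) t7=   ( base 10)935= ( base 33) SB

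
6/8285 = 6/8285 = 0.00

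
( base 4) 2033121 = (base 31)9H1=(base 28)BJL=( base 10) 9177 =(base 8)21731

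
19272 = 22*876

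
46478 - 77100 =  - 30622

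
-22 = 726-748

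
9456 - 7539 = 1917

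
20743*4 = 82972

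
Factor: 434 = 2^1*7^1*31^1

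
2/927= 2/927 = 0.00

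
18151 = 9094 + 9057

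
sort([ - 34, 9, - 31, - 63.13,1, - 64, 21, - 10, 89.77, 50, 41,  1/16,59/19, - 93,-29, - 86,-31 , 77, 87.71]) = [ - 93,  -  86, - 64, - 63.13, - 34, - 31 , -31, - 29,-10, 1/16,  1,  59/19,  9 , 21,41, 50, 77 , 87.71, 89.77]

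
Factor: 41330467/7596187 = 23^ ( - 1) * 47^(-1 )*4271^1*7027^( - 1)*9677^1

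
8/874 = 4/437  =  0.01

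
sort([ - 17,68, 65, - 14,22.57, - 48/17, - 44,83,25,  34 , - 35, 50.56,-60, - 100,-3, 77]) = [  -  100, - 60, - 44, - 35,-17, - 14 ,  -  3,-48/17, 22.57, 25 , 34, 50.56, 65,68,  77,83] 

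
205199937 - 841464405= - 636264468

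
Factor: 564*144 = 81216 = 2^6*3^3*47^1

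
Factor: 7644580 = 2^2*5^1*382229^1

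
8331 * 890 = 7414590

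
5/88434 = 5/88434 = 0.00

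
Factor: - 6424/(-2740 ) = 2^1*5^(-1 )*11^1 * 73^1*137^(-1 ) = 1606/685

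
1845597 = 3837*481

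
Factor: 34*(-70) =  - 2^2*5^1*7^1 * 17^1=- 2380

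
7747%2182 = 1201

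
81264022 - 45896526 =35367496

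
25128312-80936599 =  -55808287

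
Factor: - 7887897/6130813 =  - 3^2*13^ ( - 2 )*36277^( - 1)*876433^1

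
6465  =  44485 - 38020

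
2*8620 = 17240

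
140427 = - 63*( - 2229)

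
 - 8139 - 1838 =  - 9977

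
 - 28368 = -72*394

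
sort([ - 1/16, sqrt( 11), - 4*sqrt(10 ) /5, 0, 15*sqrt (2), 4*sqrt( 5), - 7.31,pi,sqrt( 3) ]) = [ - 7.31, - 4*sqrt( 10 ) /5, - 1/16, 0,  sqrt( 3 ),  pi, sqrt( 11 ), 4*sqrt( 5 ), 15*sqrt( 2 )]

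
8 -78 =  - 70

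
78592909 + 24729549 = 103322458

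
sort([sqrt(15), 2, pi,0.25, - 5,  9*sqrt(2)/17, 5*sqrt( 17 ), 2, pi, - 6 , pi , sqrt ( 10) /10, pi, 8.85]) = [ - 6 , - 5 , 0.25,sqrt(10 ) /10, 9*sqrt( 2 ) /17,2,2 , pi, pi , pi, pi, sqrt ( 15 ), 8.85, 5 * sqrt(17 ) ]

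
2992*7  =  20944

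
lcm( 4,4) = 4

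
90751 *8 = 726008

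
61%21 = 19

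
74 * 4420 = 327080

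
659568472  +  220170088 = 879738560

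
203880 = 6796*30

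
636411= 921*691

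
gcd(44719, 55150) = 1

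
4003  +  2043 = 6046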